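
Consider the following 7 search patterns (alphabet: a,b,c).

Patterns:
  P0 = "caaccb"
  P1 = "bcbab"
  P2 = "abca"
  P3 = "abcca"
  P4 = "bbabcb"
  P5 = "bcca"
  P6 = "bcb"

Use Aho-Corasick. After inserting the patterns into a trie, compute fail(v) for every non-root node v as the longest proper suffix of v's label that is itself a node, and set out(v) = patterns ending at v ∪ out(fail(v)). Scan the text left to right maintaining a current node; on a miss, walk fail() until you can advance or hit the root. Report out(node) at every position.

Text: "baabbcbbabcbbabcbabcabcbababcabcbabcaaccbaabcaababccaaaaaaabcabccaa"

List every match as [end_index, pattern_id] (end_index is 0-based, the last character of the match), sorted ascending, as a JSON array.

Build:
Trie nodes:
  0='ε' goto a→12 b→7 c→1
  1='c' goto a→2
  2='ca' goto a→3
  3='caa' goto c→4
  4='caac' goto c→5
  5='caacc' goto b→6
  6='caaccb' goto ·  [P0 ends]
  7='b' goto b→18 c→8
  8='bc' goto b→9 c→23
  9='bcb' goto a→10  [P6 ends]
  10='bcba' goto b→11
  11='bcbab' goto ·  [P1 ends]
  12='a' goto b→13
  13='ab' goto c→14
  14='abc' goto a→15 c→16
  15='abca' goto ·  [P2 ends]
  16='abcc' goto a→17
  17='abcca' goto ·  [P3 ends]
  18='bb' goto a→19
  19='bba' goto b→20
  20='bbab' goto c→21
  21='bbabc' goto b→22
  22='bbabcb' goto ·  [P4 ends]
  23='bcc' goto a→24
  24='bcca' goto ·  [P5 ends]

BFS fail/out derivation:
  fail(1) 'c': from fail(0)=0 chase 'c': 0 ⇒ 0;  out=∅∪out(0)=∅
  fail(7) 'b': from fail(0)=0 chase 'b': 0 ⇒ 0;  out=∅∪out(0)=∅
  fail(12) 'a': from fail(0)=0 chase 'a': 0 ⇒ 0;  out=∅∪out(0)=∅
  fail(2) 'ca': from fail(1)=0 chase 'a': 0 ⇒ 12;  out=∅∪out(12)=∅
  fail(8) 'bc': from fail(7)=0 chase 'c': 0 ⇒ 1;  out=∅∪out(1)=∅
  fail(13) 'ab': from fail(12)=0 chase 'b': 0 ⇒ 7;  out=∅∪out(7)=∅
  fail(18) 'bb': from fail(7)=0 chase 'b': 0 ⇒ 7;  out=∅∪out(7)=∅
  fail(3) 'caa': from fail(2)=12 chase 'a': 12→0 ⇒ 12;  out=∅∪out(12)=∅
  fail(9) 'bcb': from fail(8)=1 chase 'b': 1→0 ⇒ 7;  out={6}∪out(7)={6}
  fail(14) 'abc': from fail(13)=7 chase 'c': 7 ⇒ 8;  out=∅∪out(8)=∅
  fail(19) 'bba': from fail(18)=7 chase 'a': 7→0 ⇒ 12;  out=∅∪out(12)=∅
  fail(23) 'bcc': from fail(8)=1 chase 'c': 1→0 ⇒ 1;  out=∅∪out(1)=∅
  fail(4) 'caac': from fail(3)=12 chase 'c': 12→0 ⇒ 1;  out=∅∪out(1)=∅
  fail(10) 'bcba': from fail(9)=7 chase 'a': 7→0 ⇒ 12;  out=∅∪out(12)=∅
  fail(15) 'abca': from fail(14)=8 chase 'a': 8→1 ⇒ 2;  out={2}∪out(2)={2}
  fail(16) 'abcc': from fail(14)=8 chase 'c': 8 ⇒ 23;  out=∅∪out(23)=∅
  fail(20) 'bbab': from fail(19)=12 chase 'b': 12 ⇒ 13;  out=∅∪out(13)=∅
  fail(24) 'bcca': from fail(23)=1 chase 'a': 1 ⇒ 2;  out={5}∪out(2)={5}
  fail(5) 'caacc': from fail(4)=1 chase 'c': 1→0 ⇒ 1;  out=∅∪out(1)=∅
  fail(11) 'bcbab': from fail(10)=12 chase 'b': 12 ⇒ 13;  out={1}∪out(13)={1}
  fail(17) 'abcca': from fail(16)=23 chase 'a': 23 ⇒ 24;  out={3}∪out(24)={3,5}
  fail(21) 'bbabc': from fail(20)=13 chase 'c': 13 ⇒ 14;  out=∅∪out(14)=∅
  fail(6) 'caaccb': from fail(5)=1 chase 'b': 1→0 ⇒ 7;  out={0}∪out(7)={0}
  fail(22) 'bbabcb': from fail(21)=14 chase 'b': 14→8 ⇒ 9;  out={4}∪out(9)={4,6}

Scan:
pos 0 'b': at 7
pos 1 'a': at 12 ·f
pos 2 'a': at 12 ·f
pos 3 'b': at 13
pos 4 'b': at 18 ·f
pos 5 'c': at 8 ·f
pos 6 'b': at 9  → match P6@[4:6]
pos 7 'b': at 18 ·f
pos 8 'a': at 19
pos 9 'b': at 20
pos 10 'c': at 21
pos 11 'b': at 22  → match P4@[6:11],P6@[9:11]
pos 12 'b': at 18 ·f
pos 13 'a': at 19
pos 14 'b': at 20
pos 15 'c': at 21
pos 16 'b': at 22  → match P4@[11:16],P6@[14:16]
pos 17 'a': at 10 ·f
pos 18 'b': at 11  → match P1@[14:18]
pos 19 'c': at 14 ·f
pos 20 'a': at 15  → match P2@[17:20]
pos 21 'b': at 13 ·f
pos 22 'c': at 14
pos 23 'b': at 9 ·f  → match P6@[21:23]
pos 24 'a': at 10
pos 25 'b': at 11  → match P1@[21:25]
pos 26 'a': at 12 ·f
pos 27 'b': at 13
pos 28 'c': at 14
pos 29 'a': at 15  → match P2@[26:29]
pos 30 'b': at 13 ·f
pos 31 'c': at 14
pos 32 'b': at 9 ·f  → match P6@[30:32]
pos 33 'a': at 10
pos 34 'b': at 11  → match P1@[30:34]
pos 35 'c': at 14 ·f
pos 36 'a': at 15  → match P2@[33:36]
pos 37 'a': at 3 ·f
pos 38 'c': at 4
pos 39 'c': at 5
pos 40 'b': at 6  → match P0@[35:40]
pos 41 'a': at 12 ·f
pos 42 'a': at 12 ·f
pos 43 'b': at 13
pos 44 'c': at 14
pos 45 'a': at 15  → match P2@[42:45]
pos 46 'a': at 3 ·f
pos 47 'b': at 13 ·f
pos 48 'a': at 12 ·f
pos 49 'b': at 13
pos 50 'c': at 14
pos 51 'c': at 16
pos 52 'a': at 17  → match P3@[48:52],P5@[49:52]
pos 53 'a': at 3 ·f
pos 54 'a': at 12 ·f
pos 55 'a': at 12 ·f
pos 56 'a': at 12 ·f
pos 57 'a': at 12 ·f
pos 58 'a': at 12 ·f
pos 59 'b': at 13
pos 60 'c': at 14
pos 61 'a': at 15  → match P2@[58:61]
pos 62 'b': at 13 ·f
pos 63 'c': at 14
pos 64 'c': at 16
pos 65 'a': at 17  → match P3@[61:65],P5@[62:65]
pos 66 'a': at 3 ·f

Result: [[6,6],[11,4],[11,6],[16,4],[16,6],[18,1],[20,2],[23,6],[25,1],[29,2],[32,6],[34,1],[36,2],[40,0],[45,2],[52,3],[52,5],[61,2],[65,3],[65,5]]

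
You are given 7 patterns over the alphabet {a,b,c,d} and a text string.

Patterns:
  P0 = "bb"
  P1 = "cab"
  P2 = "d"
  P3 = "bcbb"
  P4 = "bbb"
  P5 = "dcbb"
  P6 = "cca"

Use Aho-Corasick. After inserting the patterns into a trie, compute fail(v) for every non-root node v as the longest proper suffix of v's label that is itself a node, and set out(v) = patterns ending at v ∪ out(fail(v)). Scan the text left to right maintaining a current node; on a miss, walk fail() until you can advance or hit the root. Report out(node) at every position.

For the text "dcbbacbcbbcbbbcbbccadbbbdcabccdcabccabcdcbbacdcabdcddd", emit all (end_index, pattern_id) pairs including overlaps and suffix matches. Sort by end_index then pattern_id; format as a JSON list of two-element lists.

Build automaton:
Trie (insert patterns):
  n0 'ε': b→1 c→3 d→6
  n1 'b': b→2 c→7
  n2 'bb': b→10  [P0 ends]
  n3 'c': a→4 c→14
  n4 'ca': b→5
  n5 'cab': ·  [P1 ends]
  n6 'd': c→11  [P2 ends]
  n7 'bc': b→8
  n8 'bcb': b→9
  n9 'bcbb': ·  [P3 ends]
  n10 'bbb': ·  [P4 ends]
  n11 'dc': b→12
  n12 'dcb': b→13
  n13 'dcbb': ·  [P5 ends]
  n14 'cc': a→15
  n15 'cca': ·  [P6 ends]

BFS fail/out derivation:
  fail(1) 'b': from fail(0)=0 chase 'b': 0 ⇒ 0;  out=∅∪out(0)=∅
  fail(3) 'c': from fail(0)=0 chase 'c': 0 ⇒ 0;  out=∅∪out(0)=∅
  fail(6) 'd': from fail(0)=0 chase 'd': 0 ⇒ 0;  out={2}∪out(0)={2}
  fail(2) 'bb': from fail(1)=0 chase 'b': 0 ⇒ 1;  out={0}∪out(1)={0}
  fail(4) 'ca': from fail(3)=0 chase 'a': 0 ⇒ 0;  out=∅∪out(0)=∅
  fail(7) 'bc': from fail(1)=0 chase 'c': 0 ⇒ 3;  out=∅∪out(3)=∅
  fail(11) 'dc': from fail(6)=0 chase 'c': 0 ⇒ 3;  out=∅∪out(3)=∅
  fail(14) 'cc': from fail(3)=0 chase 'c': 0 ⇒ 3;  out=∅∪out(3)=∅
  fail(5) 'cab': from fail(4)=0 chase 'b': 0 ⇒ 1;  out={1}∪out(1)={1}
  fail(8) 'bcb': from fail(7)=3 chase 'b': 3→0 ⇒ 1;  out=∅∪out(1)=∅
  fail(10) 'bbb': from fail(2)=1 chase 'b': 1 ⇒ 2;  out={4}∪out(2)={0,4}
  fail(12) 'dcb': from fail(11)=3 chase 'b': 3→0 ⇒ 1;  out=∅∪out(1)=∅
  fail(15) 'cca': from fail(14)=3 chase 'a': 3 ⇒ 4;  out={6}∪out(4)={6}
  fail(9) 'bcbb': from fail(8)=1 chase 'b': 1 ⇒ 2;  out={3}∪out(2)={0,3}
  fail(13) 'dcbb': from fail(12)=1 chase 'b': 1 ⇒ 2;  out={5}∪out(2)={0,5}

Run:
pos 0 'd': at 6  emit P2@[0:0]
pos 1 'c': at 11
pos 2 'b': at 12
pos 3 'b': at 13  emit P0@[2:3],P5@[0:3]
pos 4 'a': at 0 (via fail)
pos 5 'c': at 3
pos 6 'b': at 1 (via fail)
pos 7 'c': at 7
pos 8 'b': at 8
pos 9 'b': at 9  emit P0@[8:9],P3@[6:9]
pos 10 'c': at 7 (via fail)
pos 11 'b': at 8
pos 12 'b': at 9  emit P0@[11:12],P3@[9:12]
pos 13 'b': at 10 (via fail)  emit P0@[12:13],P4@[11:13]
pos 14 'c': at 7 (via fail)
pos 15 'b': at 8
pos 16 'b': at 9  emit P0@[15:16],P3@[13:16]
pos 17 'c': at 7 (via fail)
pos 18 'c': at 14 (via fail)
pos 19 'a': at 15  emit P6@[17:19]
pos 20 'd': at 6 (via fail)  emit P2@[20:20]
pos 21 'b': at 1 (via fail)
pos 22 'b': at 2  emit P0@[21:22]
pos 23 'b': at 10  emit P0@[22:23],P4@[21:23]
pos 24 'd': at 6 (via fail)  emit P2@[24:24]
pos 25 'c': at 11
pos 26 'a': at 4 (via fail)
pos 27 'b': at 5  emit P1@[25:27]
pos 28 'c': at 7 (via fail)
pos 29 'c': at 14 (via fail)
pos 30 'd': at 6 (via fail)  emit P2@[30:30]
pos 31 'c': at 11
pos 32 'a': at 4 (via fail)
pos 33 'b': at 5  emit P1@[31:33]
pos 34 'c': at 7 (via fail)
pos 35 'c': at 14 (via fail)
pos 36 'a': at 15  emit P6@[34:36]
pos 37 'b': at 5 (via fail)  emit P1@[35:37]
pos 38 'c': at 7 (via fail)
pos 39 'd': at 6 (via fail)  emit P2@[39:39]
pos 40 'c': at 11
pos 41 'b': at 12
pos 42 'b': at 13  emit P0@[41:42],P5@[39:42]
pos 43 'a': at 0 (via fail)
pos 44 'c': at 3
pos 45 'd': at 6 (via fail)  emit P2@[45:45]
pos 46 'c': at 11
pos 47 'a': at 4 (via fail)
pos 48 'b': at 5  emit P1@[46:48]
pos 49 'd': at 6 (via fail)  emit P2@[49:49]
pos 50 'c': at 11
pos 51 'd': at 6 (via fail)  emit P2@[51:51]
pos 52 'd': at 6 (via fail)  emit P2@[52:52]
pos 53 'd': at 6 (via fail)  emit P2@[53:53]

Result: [[0,2],[3,0],[3,5],[9,0],[9,3],[12,0],[12,3],[13,0],[13,4],[16,0],[16,3],[19,6],[20,2],[22,0],[23,0],[23,4],[24,2],[27,1],[30,2],[33,1],[36,6],[37,1],[39,2],[42,0],[42,5],[45,2],[48,1],[49,2],[51,2],[52,2],[53,2]]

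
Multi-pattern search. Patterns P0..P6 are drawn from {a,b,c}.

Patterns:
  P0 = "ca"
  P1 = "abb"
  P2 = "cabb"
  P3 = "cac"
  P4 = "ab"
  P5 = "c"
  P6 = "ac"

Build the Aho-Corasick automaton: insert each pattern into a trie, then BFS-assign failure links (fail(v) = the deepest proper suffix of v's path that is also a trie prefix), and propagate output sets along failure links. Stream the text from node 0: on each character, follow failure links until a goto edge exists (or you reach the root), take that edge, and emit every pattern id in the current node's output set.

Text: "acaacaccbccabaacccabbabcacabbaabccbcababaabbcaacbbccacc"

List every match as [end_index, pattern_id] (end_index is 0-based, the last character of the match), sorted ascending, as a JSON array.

Build:
Trie (insert patterns):
  0='ε' goto a→3 c→1
  1='c' goto a→2  ←P5
  2='ca' goto b→6 c→8  ←P0
  3='a' goto b→4 c→9
  4='ab' goto b→5  ←P4
  5='abb' goto ·  ←P1
  6='cab' goto b→7
  7='cabb' goto ·  ←P2
  8='cac' goto ·  ←P3
  9='ac' goto ·  ←P6

Failure links (BFS by depth):
  fail(1) 'c': from fail(0)=0 chase 'c': 0 ⇒ 0;  out={5}∪out(0)={5}
  fail(3) 'a': from fail(0)=0 chase 'a': 0 ⇒ 0;  out=∅∪out(0)=∅
  fail(2) 'ca': from fail(1)=0 chase 'a': 0 ⇒ 3;  out={0}∪out(3)={0}
  fail(4) 'ab': from fail(3)=0 chase 'b': 0 ⇒ 0;  out={4}∪out(0)={4}
  fail(9) 'ac': from fail(3)=0 chase 'c': 0 ⇒ 1;  out={6}∪out(1)={5,6}
  fail(5) 'abb': from fail(4)=0 chase 'b': 0 ⇒ 0;  out={1}∪out(0)={1}
  fail(6) 'cab': from fail(2)=3 chase 'b': 3 ⇒ 4;  out=∅∪out(4)={4}
  fail(8) 'cac': from fail(2)=3 chase 'c': 3 ⇒ 9;  out={3}∪out(9)={3,5,6}
  fail(7) 'cabb': from fail(6)=4 chase 'b': 4 ⇒ 5;  out={2}∪out(5)={1,2}

Scan:
pos 0 'a': at 3
pos 1 'c': at 9  ** P5@[1:1],P6@[0:1]
pos 2 'a': at 2 ·f  ** P0@[1:2]
pos 3 'a': at 3 ·f
pos 4 'c': at 9  ** P5@[4:4],P6@[3:4]
pos 5 'a': at 2 ·f  ** P0@[4:5]
pos 6 'c': at 8  ** P3@[4:6],P5@[6:6],P6@[5:6]
pos 7 'c': at 1 ·f  ** P5@[7:7]
pos 8 'b': at 0 ·f
pos 9 'c': at 1  ** P5@[9:9]
pos 10 'c': at 1 ·f  ** P5@[10:10]
pos 11 'a': at 2  ** P0@[10:11]
pos 12 'b': at 6  ** P4@[11:12]
pos 13 'a': at 3 ·f
pos 14 'a': at 3 ·f
pos 15 'c': at 9  ** P5@[15:15],P6@[14:15]
pos 16 'c': at 1 ·f  ** P5@[16:16]
pos 17 'c': at 1 ·f  ** P5@[17:17]
pos 18 'a': at 2  ** P0@[17:18]
pos 19 'b': at 6  ** P4@[18:19]
pos 20 'b': at 7  ** P1@[18:20],P2@[17:20]
pos 21 'a': at 3 ·f
pos 22 'b': at 4  ** P4@[21:22]
pos 23 'c': at 1 ·f  ** P5@[23:23]
pos 24 'a': at 2  ** P0@[23:24]
pos 25 'c': at 8  ** P3@[23:25],P5@[25:25],P6@[24:25]
pos 26 'a': at 2 ·f  ** P0@[25:26]
pos 27 'b': at 6  ** P4@[26:27]
pos 28 'b': at 7  ** P1@[26:28],P2@[25:28]
pos 29 'a': at 3 ·f
pos 30 'a': at 3 ·f
pos 31 'b': at 4  ** P4@[30:31]
pos 32 'c': at 1 ·f  ** P5@[32:32]
pos 33 'c': at 1 ·f  ** P5@[33:33]
pos 34 'b': at 0 ·f
pos 35 'c': at 1  ** P5@[35:35]
pos 36 'a': at 2  ** P0@[35:36]
pos 37 'b': at 6  ** P4@[36:37]
pos 38 'a': at 3 ·f
pos 39 'b': at 4  ** P4@[38:39]
pos 40 'a': at 3 ·f
pos 41 'a': at 3 ·f
pos 42 'b': at 4  ** P4@[41:42]
pos 43 'b': at 5  ** P1@[41:43]
pos 44 'c': at 1 ·f  ** P5@[44:44]
pos 45 'a': at 2  ** P0@[44:45]
pos 46 'a': at 3 ·f
pos 47 'c': at 9  ** P5@[47:47],P6@[46:47]
pos 48 'b': at 0 ·f
pos 49 'b': at 0
pos 50 'c': at 1  ** P5@[50:50]
pos 51 'c': at 1 ·f  ** P5@[51:51]
pos 52 'a': at 2  ** P0@[51:52]
pos 53 'c': at 8  ** P3@[51:53],P5@[53:53],P6@[52:53]
pos 54 'c': at 1 ·f  ** P5@[54:54]

Result: [[1,5],[1,6],[2,0],[4,5],[4,6],[5,0],[6,3],[6,5],[6,6],[7,5],[9,5],[10,5],[11,0],[12,4],[15,5],[15,6],[16,5],[17,5],[18,0],[19,4],[20,1],[20,2],[22,4],[23,5],[24,0],[25,3],[25,5],[25,6],[26,0],[27,4],[28,1],[28,2],[31,4],[32,5],[33,5],[35,5],[36,0],[37,4],[39,4],[42,4],[43,1],[44,5],[45,0],[47,5],[47,6],[50,5],[51,5],[52,0],[53,3],[53,5],[53,6],[54,5]]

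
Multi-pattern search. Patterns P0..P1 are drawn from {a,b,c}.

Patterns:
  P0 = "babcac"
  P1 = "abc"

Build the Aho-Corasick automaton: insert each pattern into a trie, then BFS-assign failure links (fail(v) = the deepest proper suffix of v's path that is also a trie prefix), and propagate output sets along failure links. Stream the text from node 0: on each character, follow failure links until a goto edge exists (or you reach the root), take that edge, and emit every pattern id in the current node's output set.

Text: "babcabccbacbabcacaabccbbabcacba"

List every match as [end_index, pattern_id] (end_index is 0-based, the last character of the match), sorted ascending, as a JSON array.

Construct AC machine:
Trie (insert patterns):
  0='ε' goto a→7 b→1
  1='b' goto a→2
  2='ba' goto b→3
  3='bab' goto c→4
  4='babc' goto a→5
  5='babca' goto c→6
  6='babcac' goto ·  [P0 ends]
  7='a' goto b→8
  8='ab' goto c→9
  9='abc' goto ·  [P1 ends]

BFS fail/out derivation:
  n1('b'): parent n0 fail=0; on 'b' 0 → fail=0;  out ∅∪∅=∅
  n7('a'): parent n0 fail=0; on 'a' 0 → fail=0;  out ∅∪∅=∅
  n2('ba'): parent n1 fail=0; on 'a' 0 → fail=7;  out ∅∪∅=∅
  n8('ab'): parent n7 fail=0; on 'b' 0 → fail=1;  out ∅∪∅=∅
  n3('bab'): parent n2 fail=7; on 'b' 7 → fail=8;  out ∅∪∅=∅
  n9('abc'): parent n8 fail=1; on 'c' 1→0 → fail=0;  out {1}∪∅={1}
  n4('babc'): parent n3 fail=8; on 'c' 8 → fail=9;  out ∅∪{1}={1}
  n5('babca'): parent n4 fail=9; on 'a' 9→0 → fail=7;  out ∅∪∅=∅
  n6('babcac'): parent n5 fail=7; on 'c' 7→0 → fail=0;  out {0}∪∅={0}

Run:
i=0 'b': node 0→1
i=1 'a': node 1→2
i=2 'b': node 2→3
i=3 'c': node 3→4  ** P1@[1:3]
i=4 'a': node 4→5
i=5 'b': node 5→8 (fail-walked)
i=6 'c': node 8→9  ** P1@[4:6]
i=7 'c': node 9→0 (fail-walked)
i=8 'b': node 0→1
i=9 'a': node 1→2
i=10 'c': node 2→0 (fail-walked)
i=11 'b': node 0→1
i=12 'a': node 1→2
i=13 'b': node 2→3
i=14 'c': node 3→4  ** P1@[12:14]
i=15 'a': node 4→5
i=16 'c': node 5→6  ** P0@[11:16]
i=17 'a': node 6→7 (fail-walked)
i=18 'a': node 7→7 (fail-walked)
i=19 'b': node 7→8
i=20 'c': node 8→9  ** P1@[18:20]
i=21 'c': node 9→0 (fail-walked)
i=22 'b': node 0→1
i=23 'b': node 1→1 (fail-walked)
i=24 'a': node 1→2
i=25 'b': node 2→3
i=26 'c': node 3→4  ** P1@[24:26]
i=27 'a': node 4→5
i=28 'c': node 5→6  ** P0@[23:28]
i=29 'b': node 6→1 (fail-walked)
i=30 'a': node 1→2

Matches: [[3,1],[6,1],[14,1],[16,0],[20,1],[26,1],[28,0]]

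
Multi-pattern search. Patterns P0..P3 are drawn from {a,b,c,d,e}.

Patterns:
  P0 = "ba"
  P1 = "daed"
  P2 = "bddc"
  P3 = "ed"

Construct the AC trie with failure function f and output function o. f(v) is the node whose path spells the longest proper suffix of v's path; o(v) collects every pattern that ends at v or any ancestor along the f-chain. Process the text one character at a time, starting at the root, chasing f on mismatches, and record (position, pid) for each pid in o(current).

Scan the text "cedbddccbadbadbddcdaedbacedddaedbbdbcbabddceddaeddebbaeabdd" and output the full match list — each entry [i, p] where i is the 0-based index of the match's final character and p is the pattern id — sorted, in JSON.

Build:
Trie nodes:
  n0 'ε': b→1 d→3 e→10
  n1 'b': a→2 d→7
  n2 'ba': ·  ←P0
  n3 'd': a→4
  n4 'da': e→5
  n5 'dae': d→6
  n6 'daed': ·  ←P1
  n7 'bd': d→8
  n8 'bdd': c→9
  n9 'bddc': ·  ←P2
  n10 'e': d→11
  n11 'ed': ·  ←P3

Failure links (BFS by depth):
  n1('b'): parent n0 fail=0; on 'b' 0 → fail=0;  out ∅∪∅=∅
  n3('d'): parent n0 fail=0; on 'd' 0 → fail=0;  out ∅∪∅=∅
  n10('e'): parent n0 fail=0; on 'e' 0 → fail=0;  out ∅∪∅=∅
  n2('ba'): parent n1 fail=0; on 'a' 0 → fail=0;  out {0}∪∅={0}
  n4('da'): parent n3 fail=0; on 'a' 0 → fail=0;  out ∅∪∅=∅
  n7('bd'): parent n1 fail=0; on 'd' 0 → fail=3;  out ∅∪∅=∅
  n11('ed'): parent n10 fail=0; on 'd' 0 → fail=3;  out {3}∪∅={3}
  n5('dae'): parent n4 fail=0; on 'e' 0 → fail=10;  out ∅∪∅=∅
  n8('bdd'): parent n7 fail=3; on 'd' 3→0 → fail=3;  out ∅∪∅=∅
  n6('daed'): parent n5 fail=10; on 'd' 10 → fail=11;  out {1}∪{3}={1,3}
  n9('bddc'): parent n8 fail=3; on 'c' 3→0 → fail=0;  out {2}∪∅={2}

Scan:
i=0 'c': node 0→0
i=1 'e': node 0→10
i=2 'd': node 10→11  ** P3@[1:2]
i=3 'b': node 11→1 ·f
i=4 'd': node 1→7
i=5 'd': node 7→8
i=6 'c': node 8→9  ** P2@[3:6]
i=7 'c': node 9→0 ·f
i=8 'b': node 0→1
i=9 'a': node 1→2  ** P0@[8:9]
i=10 'd': node 2→3 ·f
i=11 'b': node 3→1 ·f
i=12 'a': node 1→2  ** P0@[11:12]
i=13 'd': node 2→3 ·f
i=14 'b': node 3→1 ·f
i=15 'd': node 1→7
i=16 'd': node 7→8
i=17 'c': node 8→9  ** P2@[14:17]
i=18 'd': node 9→3 ·f
i=19 'a': node 3→4
i=20 'e': node 4→5
i=21 'd': node 5→6  ** P1@[18:21],P3@[20:21]
i=22 'b': node 6→1 ·f
i=23 'a': node 1→2  ** P0@[22:23]
i=24 'c': node 2→0 ·f
i=25 'e': node 0→10
i=26 'd': node 10→11  ** P3@[25:26]
i=27 'd': node 11→3 ·f
i=28 'd': node 3→3 ·f
i=29 'a': node 3→4
i=30 'e': node 4→5
i=31 'd': node 5→6  ** P1@[28:31],P3@[30:31]
i=32 'b': node 6→1 ·f
i=33 'b': node 1→1 ·f
i=34 'd': node 1→7
i=35 'b': node 7→1 ·f
i=36 'c': node 1→0 ·f
i=37 'b': node 0→1
i=38 'a': node 1→2  ** P0@[37:38]
i=39 'b': node 2→1 ·f
i=40 'd': node 1→7
i=41 'd': node 7→8
i=42 'c': node 8→9  ** P2@[39:42]
i=43 'e': node 9→10 ·f
i=44 'd': node 10→11  ** P3@[43:44]
i=45 'd': node 11→3 ·f
i=46 'a': node 3→4
i=47 'e': node 4→5
i=48 'd': node 5→6  ** P1@[45:48],P3@[47:48]
i=49 'd': node 6→3 ·f
i=50 'e': node 3→10 ·f
i=51 'b': node 10→1 ·f
i=52 'b': node 1→1 ·f
i=53 'a': node 1→2  ** P0@[52:53]
i=54 'e': node 2→10 ·f
i=55 'a': node 10→0 ·f
i=56 'b': node 0→1
i=57 'd': node 1→7
i=58 'd': node 7→8

Matches: [[2,3],[6,2],[9,0],[12,0],[17,2],[21,1],[21,3],[23,0],[26,3],[31,1],[31,3],[38,0],[42,2],[44,3],[48,1],[48,3],[53,0]]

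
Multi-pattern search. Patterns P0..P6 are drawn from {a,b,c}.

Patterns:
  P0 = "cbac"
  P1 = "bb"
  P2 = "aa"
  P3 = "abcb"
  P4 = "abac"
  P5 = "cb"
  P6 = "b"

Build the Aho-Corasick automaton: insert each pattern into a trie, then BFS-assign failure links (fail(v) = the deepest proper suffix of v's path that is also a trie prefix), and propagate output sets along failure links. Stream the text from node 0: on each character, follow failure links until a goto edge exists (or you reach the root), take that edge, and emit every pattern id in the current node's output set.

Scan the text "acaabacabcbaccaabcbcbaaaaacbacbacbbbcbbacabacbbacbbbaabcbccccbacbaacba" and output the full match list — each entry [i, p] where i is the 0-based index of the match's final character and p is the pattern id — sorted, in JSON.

Construct AC machine:
Trie (insert patterns):
  n0 'ε': a→7 b→5 c→1
  n1 'c': b→2
  n2 'cb': a→3  [P5 ends]
  n3 'cba': c→4
  n4 'cbac': ·  [P0 ends]
  n5 'b': b→6  [P6 ends]
  n6 'bb': ·  [P1 ends]
  n7 'a': a→8 b→9
  n8 'aa': ·  [P2 ends]
  n9 'ab': a→12 c→10
  n10 'abc': b→11
  n11 'abcb': ·  [P3 ends]
  n12 'aba': c→13
  n13 'abac': ·  [P4 ends]

Failure links (BFS by depth):
  n1('c'): parent n0 fail=0; on 'c' 0 → fail=0;  out ∅∪∅=∅
  n5('b'): parent n0 fail=0; on 'b' 0 → fail=0;  out {6}∪∅={6}
  n7('a'): parent n0 fail=0; on 'a' 0 → fail=0;  out ∅∪∅=∅
  n2('cb'): parent n1 fail=0; on 'b' 0 → fail=5;  out {5}∪{6}={5,6}
  n6('bb'): parent n5 fail=0; on 'b' 0 → fail=5;  out {1}∪{6}={1,6}
  n8('aa'): parent n7 fail=0; on 'a' 0 → fail=7;  out {2}∪∅={2}
  n9('ab'): parent n7 fail=0; on 'b' 0 → fail=5;  out ∅∪{6}={6}
  n3('cba'): parent n2 fail=5; on 'a' 5→0 → fail=7;  out ∅∪∅=∅
  n10('abc'): parent n9 fail=5; on 'c' 5→0 → fail=1;  out ∅∪∅=∅
  n12('aba'): parent n9 fail=5; on 'a' 5→0 → fail=7;  out ∅∪∅=∅
  n4('cbac'): parent n3 fail=7; on 'c' 7→0 → fail=1;  out {0}∪∅={0}
  n11('abcb'): parent n10 fail=1; on 'b' 1 → fail=2;  out {3}∪{5,6}={3,5,6}
  n13('abac'): parent n12 fail=7; on 'c' 7→0 → fail=1;  out {4}∪∅={4}

Scan:
i=0 'a': node 0→7
i=1 'c': node 7→1 (fail-walked)
i=2 'a': node 1→7 (fail-walked)
i=3 'a': node 7→8  → match P2@[2:3]
i=4 'b': node 8→9 (fail-walked)  → match P6@[4:4]
i=5 'a': node 9→12
i=6 'c': node 12→13  → match P4@[3:6]
i=7 'a': node 13→7 (fail-walked)
i=8 'b': node 7→9  → match P6@[8:8]
i=9 'c': node 9→10
i=10 'b': node 10→11  → match P3@[7:10],P5@[9:10],P6@[10:10]
i=11 'a': node 11→3 (fail-walked)
i=12 'c': node 3→4  → match P0@[9:12]
i=13 'c': node 4→1 (fail-walked)
i=14 'a': node 1→7 (fail-walked)
i=15 'a': node 7→8  → match P2@[14:15]
i=16 'b': node 8→9 (fail-walked)  → match P6@[16:16]
i=17 'c': node 9→10
i=18 'b': node 10→11  → match P3@[15:18],P5@[17:18],P6@[18:18]
i=19 'c': node 11→1 (fail-walked)
i=20 'b': node 1→2  → match P5@[19:20],P6@[20:20]
i=21 'a': node 2→3
i=22 'a': node 3→8 (fail-walked)  → match P2@[21:22]
i=23 'a': node 8→8 (fail-walked)  → match P2@[22:23]
i=24 'a': node 8→8 (fail-walked)  → match P2@[23:24]
i=25 'a': node 8→8 (fail-walked)  → match P2@[24:25]
i=26 'c': node 8→1 (fail-walked)
i=27 'b': node 1→2  → match P5@[26:27],P6@[27:27]
i=28 'a': node 2→3
i=29 'c': node 3→4  → match P0@[26:29]
i=30 'b': node 4→2 (fail-walked)  → match P5@[29:30],P6@[30:30]
i=31 'a': node 2→3
i=32 'c': node 3→4  → match P0@[29:32]
i=33 'b': node 4→2 (fail-walked)  → match P5@[32:33],P6@[33:33]
i=34 'b': node 2→6 (fail-walked)  → match P1@[33:34],P6@[34:34]
i=35 'b': node 6→6 (fail-walked)  → match P1@[34:35],P6@[35:35]
i=36 'c': node 6→1 (fail-walked)
i=37 'b': node 1→2  → match P5@[36:37],P6@[37:37]
i=38 'b': node 2→6 (fail-walked)  → match P1@[37:38],P6@[38:38]
i=39 'a': node 6→7 (fail-walked)
i=40 'c': node 7→1 (fail-walked)
i=41 'a': node 1→7 (fail-walked)
i=42 'b': node 7→9  → match P6@[42:42]
i=43 'a': node 9→12
i=44 'c': node 12→13  → match P4@[41:44]
i=45 'b': node 13→2 (fail-walked)  → match P5@[44:45],P6@[45:45]
i=46 'b': node 2→6 (fail-walked)  → match P1@[45:46],P6@[46:46]
i=47 'a': node 6→7 (fail-walked)
i=48 'c': node 7→1 (fail-walked)
i=49 'b': node 1→2  → match P5@[48:49],P6@[49:49]
i=50 'b': node 2→6 (fail-walked)  → match P1@[49:50],P6@[50:50]
i=51 'b': node 6→6 (fail-walked)  → match P1@[50:51],P6@[51:51]
i=52 'a': node 6→7 (fail-walked)
i=53 'a': node 7→8  → match P2@[52:53]
i=54 'b': node 8→9 (fail-walked)  → match P6@[54:54]
i=55 'c': node 9→10
i=56 'b': node 10→11  → match P3@[53:56],P5@[55:56],P6@[56:56]
i=57 'c': node 11→1 (fail-walked)
i=58 'c': node 1→1 (fail-walked)
i=59 'c': node 1→1 (fail-walked)
i=60 'c': node 1→1 (fail-walked)
i=61 'b': node 1→2  → match P5@[60:61],P6@[61:61]
i=62 'a': node 2→3
i=63 'c': node 3→4  → match P0@[60:63]
i=64 'b': node 4→2 (fail-walked)  → match P5@[63:64],P6@[64:64]
i=65 'a': node 2→3
i=66 'a': node 3→8 (fail-walked)  → match P2@[65:66]
i=67 'c': node 8→1 (fail-walked)
i=68 'b': node 1→2  → match P5@[67:68],P6@[68:68]
i=69 'a': node 2→3

Result: [[3,2],[4,6],[6,4],[8,6],[10,3],[10,5],[10,6],[12,0],[15,2],[16,6],[18,3],[18,5],[18,6],[20,5],[20,6],[22,2],[23,2],[24,2],[25,2],[27,5],[27,6],[29,0],[30,5],[30,6],[32,0],[33,5],[33,6],[34,1],[34,6],[35,1],[35,6],[37,5],[37,6],[38,1],[38,6],[42,6],[44,4],[45,5],[45,6],[46,1],[46,6],[49,5],[49,6],[50,1],[50,6],[51,1],[51,6],[53,2],[54,6],[56,3],[56,5],[56,6],[61,5],[61,6],[63,0],[64,5],[64,6],[66,2],[68,5],[68,6]]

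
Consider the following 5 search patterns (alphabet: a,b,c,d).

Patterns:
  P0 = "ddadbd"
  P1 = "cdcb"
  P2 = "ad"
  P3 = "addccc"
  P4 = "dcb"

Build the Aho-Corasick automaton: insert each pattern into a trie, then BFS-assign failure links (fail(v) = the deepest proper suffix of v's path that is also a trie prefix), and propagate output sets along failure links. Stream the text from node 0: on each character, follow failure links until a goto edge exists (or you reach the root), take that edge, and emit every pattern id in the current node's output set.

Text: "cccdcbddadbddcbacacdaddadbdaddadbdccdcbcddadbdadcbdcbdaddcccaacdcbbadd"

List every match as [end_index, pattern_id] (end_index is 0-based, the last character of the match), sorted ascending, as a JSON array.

Build automaton:
Trie nodes:
  n0 'ε': a→11 c→7 d→1
  n1 'd': c→17 d→2
  n2 'dd': a→3
  n3 'dda': d→4
  n4 'ddad': b→5
  n5 'ddadb': d→6
  n6 'ddadbd': ·  ←P0
  n7 'c': d→8
  n8 'cd': c→9
  n9 'cdc': b→10
  n10 'cdcb': ·  ←P1
  n11 'a': d→12
  n12 'ad': d→13  ←P2
  n13 'add': c→14
  n14 'addc': c→15
  n15 'addcc': c→16
  n16 'addccc': ·  ←P3
  n17 'dc': b→18
  n18 'dcb': ·  ←P4

BFS fail/out derivation:
  fail(1) 'd': from fail(0)=0 chase 'd': 0 ⇒ 0;  out=∅∪out(0)=∅
  fail(7) 'c': from fail(0)=0 chase 'c': 0 ⇒ 0;  out=∅∪out(0)=∅
  fail(11) 'a': from fail(0)=0 chase 'a': 0 ⇒ 0;  out=∅∪out(0)=∅
  fail(2) 'dd': from fail(1)=0 chase 'd': 0 ⇒ 1;  out=∅∪out(1)=∅
  fail(8) 'cd': from fail(7)=0 chase 'd': 0 ⇒ 1;  out=∅∪out(1)=∅
  fail(12) 'ad': from fail(11)=0 chase 'd': 0 ⇒ 1;  out={2}∪out(1)={2}
  fail(17) 'dc': from fail(1)=0 chase 'c': 0 ⇒ 7;  out=∅∪out(7)=∅
  fail(3) 'dda': from fail(2)=1 chase 'a': 1→0 ⇒ 11;  out=∅∪out(11)=∅
  fail(9) 'cdc': from fail(8)=1 chase 'c': 1 ⇒ 17;  out=∅∪out(17)=∅
  fail(13) 'add': from fail(12)=1 chase 'd': 1 ⇒ 2;  out=∅∪out(2)=∅
  fail(18) 'dcb': from fail(17)=7 chase 'b': 7→0 ⇒ 0;  out={4}∪out(0)={4}
  fail(4) 'ddad': from fail(3)=11 chase 'd': 11 ⇒ 12;  out=∅∪out(12)={2}
  fail(10) 'cdcb': from fail(9)=17 chase 'b': 17 ⇒ 18;  out={1}∪out(18)={1,4}
  fail(14) 'addc': from fail(13)=2 chase 'c': 2→1 ⇒ 17;  out=∅∪out(17)=∅
  fail(5) 'ddadb': from fail(4)=12 chase 'b': 12→1→0 ⇒ 0;  out=∅∪out(0)=∅
  fail(15) 'addcc': from fail(14)=17 chase 'c': 17→7→0 ⇒ 7;  out=∅∪out(7)=∅
  fail(6) 'ddadbd': from fail(5)=0 chase 'd': 0 ⇒ 1;  out={0}∪out(1)={0}
  fail(16) 'addccc': from fail(15)=7 chase 'c': 7→0 ⇒ 7;  out={3}∪out(7)={3}

Scan:
[0] read 'c'  n0⇒n7
[1] read 'c'  n7⇒n7 (fail-walked)
[2] read 'c'  n7⇒n7 (fail-walked)
[3] read 'd'  n7⇒n8
[4] read 'c'  n8⇒n9
[5] read 'b'  n9⇒n10  → match P1@[2:5],P4@[3:5]
[6] read 'd'  n10⇒n1 (fail-walked)
[7] read 'd'  n1⇒n2
[8] read 'a'  n2⇒n3
[9] read 'd'  n3⇒n4  → match P2@[8:9]
[10] read 'b'  n4⇒n5
[11] read 'd'  n5⇒n6  → match P0@[6:11]
[12] read 'd'  n6⇒n2 (fail-walked)
[13] read 'c'  n2⇒n17 (fail-walked)
[14] read 'b'  n17⇒n18  → match P4@[12:14]
[15] read 'a'  n18⇒n11 (fail-walked)
[16] read 'c'  n11⇒n7 (fail-walked)
[17] read 'a'  n7⇒n11 (fail-walked)
[18] read 'c'  n11⇒n7 (fail-walked)
[19] read 'd'  n7⇒n8
[20] read 'a'  n8⇒n11 (fail-walked)
[21] read 'd'  n11⇒n12  → match P2@[20:21]
[22] read 'd'  n12⇒n13
[23] read 'a'  n13⇒n3 (fail-walked)
[24] read 'd'  n3⇒n4  → match P2@[23:24]
[25] read 'b'  n4⇒n5
[26] read 'd'  n5⇒n6  → match P0@[21:26]
[27] read 'a'  n6⇒n11 (fail-walked)
[28] read 'd'  n11⇒n12  → match P2@[27:28]
[29] read 'd'  n12⇒n13
[30] read 'a'  n13⇒n3 (fail-walked)
[31] read 'd'  n3⇒n4  → match P2@[30:31]
[32] read 'b'  n4⇒n5
[33] read 'd'  n5⇒n6  → match P0@[28:33]
[34] read 'c'  n6⇒n17 (fail-walked)
[35] read 'c'  n17⇒n7 (fail-walked)
[36] read 'd'  n7⇒n8
[37] read 'c'  n8⇒n9
[38] read 'b'  n9⇒n10  → match P1@[35:38],P4@[36:38]
[39] read 'c'  n10⇒n7 (fail-walked)
[40] read 'd'  n7⇒n8
[41] read 'd'  n8⇒n2 (fail-walked)
[42] read 'a'  n2⇒n3
[43] read 'd'  n3⇒n4  → match P2@[42:43]
[44] read 'b'  n4⇒n5
[45] read 'd'  n5⇒n6  → match P0@[40:45]
[46] read 'a'  n6⇒n11 (fail-walked)
[47] read 'd'  n11⇒n12  → match P2@[46:47]
[48] read 'c'  n12⇒n17 (fail-walked)
[49] read 'b'  n17⇒n18  → match P4@[47:49]
[50] read 'd'  n18⇒n1 (fail-walked)
[51] read 'c'  n1⇒n17
[52] read 'b'  n17⇒n18  → match P4@[50:52]
[53] read 'd'  n18⇒n1 (fail-walked)
[54] read 'a'  n1⇒n11 (fail-walked)
[55] read 'd'  n11⇒n12  → match P2@[54:55]
[56] read 'd'  n12⇒n13
[57] read 'c'  n13⇒n14
[58] read 'c'  n14⇒n15
[59] read 'c'  n15⇒n16  → match P3@[54:59]
[60] read 'a'  n16⇒n11 (fail-walked)
[61] read 'a'  n11⇒n11 (fail-walked)
[62] read 'c'  n11⇒n7 (fail-walked)
[63] read 'd'  n7⇒n8
[64] read 'c'  n8⇒n9
[65] read 'b'  n9⇒n10  → match P1@[62:65],P4@[63:65]
[66] read 'b'  n10⇒n0 (fail-walked)
[67] read 'a'  n0⇒n11
[68] read 'd'  n11⇒n12  → match P2@[67:68]
[69] read 'd'  n12⇒n13

All matches (sorted): [[5,1],[5,4],[9,2],[11,0],[14,4],[21,2],[24,2],[26,0],[28,2],[31,2],[33,0],[38,1],[38,4],[43,2],[45,0],[47,2],[49,4],[52,4],[55,2],[59,3],[65,1],[65,4],[68,2]]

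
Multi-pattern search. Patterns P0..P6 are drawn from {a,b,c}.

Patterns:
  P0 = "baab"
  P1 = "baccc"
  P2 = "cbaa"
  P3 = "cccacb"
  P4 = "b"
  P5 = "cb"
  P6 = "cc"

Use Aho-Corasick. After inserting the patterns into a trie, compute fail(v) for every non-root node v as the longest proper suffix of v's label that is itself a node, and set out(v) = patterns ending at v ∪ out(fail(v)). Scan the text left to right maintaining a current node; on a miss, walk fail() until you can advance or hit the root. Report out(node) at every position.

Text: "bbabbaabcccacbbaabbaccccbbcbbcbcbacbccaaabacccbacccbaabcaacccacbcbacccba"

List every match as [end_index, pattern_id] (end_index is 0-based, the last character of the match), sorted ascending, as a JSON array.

Build automaton:
Trie nodes:
  0='ε' goto b→1 c→8
  1='b' goto a→2  ←P4
  2='ba' goto a→3 c→5
  3='baa' goto b→4
  4='baab' goto ·  ←P0
  5='bac' goto c→6
  6='bacc' goto c→7
  7='baccc' goto ·  ←P1
  8='c' goto b→9 c→12
  9='cb' goto a→10  ←P5
  10='cba' goto a→11
  11='cbaa' goto ·  ←P2
  12='cc' goto c→13  ←P6
  13='ccc' goto a→14
  14='ccca' goto c→15
  15='cccac' goto b→16
  16='cccacb' goto ·  ←P3

BFS fail/out derivation:
  n1('b'): parent n0 fail=0; on 'b' 0 → fail=0;  out {4}∪∅={4}
  n8('c'): parent n0 fail=0; on 'c' 0 → fail=0;  out ∅∪∅=∅
  n2('ba'): parent n1 fail=0; on 'a' 0 → fail=0;  out ∅∪∅=∅
  n9('cb'): parent n8 fail=0; on 'b' 0 → fail=1;  out {5}∪{4}={4,5}
  n12('cc'): parent n8 fail=0; on 'c' 0 → fail=8;  out {6}∪∅={6}
  n3('baa'): parent n2 fail=0; on 'a' 0 → fail=0;  out ∅∪∅=∅
  n5('bac'): parent n2 fail=0; on 'c' 0 → fail=8;  out ∅∪∅=∅
  n10('cba'): parent n9 fail=1; on 'a' 1 → fail=2;  out ∅∪∅=∅
  n13('ccc'): parent n12 fail=8; on 'c' 8 → fail=12;  out ∅∪{6}={6}
  n4('baab'): parent n3 fail=0; on 'b' 0 → fail=1;  out {0}∪{4}={0,4}
  n6('bacc'): parent n5 fail=8; on 'c' 8 → fail=12;  out ∅∪{6}={6}
  n11('cbaa'): parent n10 fail=2; on 'a' 2 → fail=3;  out {2}∪∅={2}
  n14('ccca'): parent n13 fail=12; on 'a' 12→8→0 → fail=0;  out ∅∪∅=∅
  n7('baccc'): parent n6 fail=12; on 'c' 12 → fail=13;  out {1}∪{6}={1,6}
  n15('cccac'): parent n14 fail=0; on 'c' 0 → fail=8;  out ∅∪∅=∅
  n16('cccacb'): parent n15 fail=8; on 'b' 8 → fail=9;  out {3}∪{4,5}={3,4,5}

Scan:
pos 0 'b': at 1  ** P4@[0:0]
pos 1 'b': at 1 ·f  ** P4@[1:1]
pos 2 'a': at 2
pos 3 'b': at 1 ·f  ** P4@[3:3]
pos 4 'b': at 1 ·f  ** P4@[4:4]
pos 5 'a': at 2
pos 6 'a': at 3
pos 7 'b': at 4  ** P0@[4:7],P4@[7:7]
pos 8 'c': at 8 ·f
pos 9 'c': at 12  ** P6@[8:9]
pos 10 'c': at 13  ** P6@[9:10]
pos 11 'a': at 14
pos 12 'c': at 15
pos 13 'b': at 16  ** P3@[8:13],P4@[13:13],P5@[12:13]
pos 14 'b': at 1 ·f  ** P4@[14:14]
pos 15 'a': at 2
pos 16 'a': at 3
pos 17 'b': at 4  ** P0@[14:17],P4@[17:17]
pos 18 'b': at 1 ·f  ** P4@[18:18]
pos 19 'a': at 2
pos 20 'c': at 5
pos 21 'c': at 6  ** P6@[20:21]
pos 22 'c': at 7  ** P1@[18:22],P6@[21:22]
pos 23 'c': at 13 ·f  ** P6@[22:23]
pos 24 'b': at 9 ·f  ** P4@[24:24],P5@[23:24]
pos 25 'b': at 1 ·f  ** P4@[25:25]
pos 26 'c': at 8 ·f
pos 27 'b': at 9  ** P4@[27:27],P5@[26:27]
pos 28 'b': at 1 ·f  ** P4@[28:28]
pos 29 'c': at 8 ·f
pos 30 'b': at 9  ** P4@[30:30],P5@[29:30]
pos 31 'c': at 8 ·f
pos 32 'b': at 9  ** P4@[32:32],P5@[31:32]
pos 33 'a': at 10
pos 34 'c': at 5 ·f
pos 35 'b': at 9 ·f  ** P4@[35:35],P5@[34:35]
pos 36 'c': at 8 ·f
pos 37 'c': at 12  ** P6@[36:37]
pos 38 'a': at 0 ·f
pos 39 'a': at 0
pos 40 'a': at 0
pos 41 'b': at 1  ** P4@[41:41]
pos 42 'a': at 2
pos 43 'c': at 5
pos 44 'c': at 6  ** P6@[43:44]
pos 45 'c': at 7  ** P1@[41:45],P6@[44:45]
pos 46 'b': at 9 ·f  ** P4@[46:46],P5@[45:46]
pos 47 'a': at 10
pos 48 'c': at 5 ·f
pos 49 'c': at 6  ** P6@[48:49]
pos 50 'c': at 7  ** P1@[46:50],P6@[49:50]
pos 51 'b': at 9 ·f  ** P4@[51:51],P5@[50:51]
pos 52 'a': at 10
pos 53 'a': at 11  ** P2@[50:53]
pos 54 'b': at 4 ·f  ** P0@[51:54],P4@[54:54]
pos 55 'c': at 8 ·f
pos 56 'a': at 0 ·f
pos 57 'a': at 0
pos 58 'c': at 8
pos 59 'c': at 12  ** P6@[58:59]
pos 60 'c': at 13  ** P6@[59:60]
pos 61 'a': at 14
pos 62 'c': at 15
pos 63 'b': at 16  ** P3@[58:63],P4@[63:63],P5@[62:63]
pos 64 'c': at 8 ·f
pos 65 'b': at 9  ** P4@[65:65],P5@[64:65]
pos 66 'a': at 10
pos 67 'c': at 5 ·f
pos 68 'c': at 6  ** P6@[67:68]
pos 69 'c': at 7  ** P1@[65:69],P6@[68:69]
pos 70 'b': at 9 ·f  ** P4@[70:70],P5@[69:70]
pos 71 'a': at 10

Result: [[0,4],[1,4],[3,4],[4,4],[7,0],[7,4],[9,6],[10,6],[13,3],[13,4],[13,5],[14,4],[17,0],[17,4],[18,4],[21,6],[22,1],[22,6],[23,6],[24,4],[24,5],[25,4],[27,4],[27,5],[28,4],[30,4],[30,5],[32,4],[32,5],[35,4],[35,5],[37,6],[41,4],[44,6],[45,1],[45,6],[46,4],[46,5],[49,6],[50,1],[50,6],[51,4],[51,5],[53,2],[54,0],[54,4],[59,6],[60,6],[63,3],[63,4],[63,5],[65,4],[65,5],[68,6],[69,1],[69,6],[70,4],[70,5]]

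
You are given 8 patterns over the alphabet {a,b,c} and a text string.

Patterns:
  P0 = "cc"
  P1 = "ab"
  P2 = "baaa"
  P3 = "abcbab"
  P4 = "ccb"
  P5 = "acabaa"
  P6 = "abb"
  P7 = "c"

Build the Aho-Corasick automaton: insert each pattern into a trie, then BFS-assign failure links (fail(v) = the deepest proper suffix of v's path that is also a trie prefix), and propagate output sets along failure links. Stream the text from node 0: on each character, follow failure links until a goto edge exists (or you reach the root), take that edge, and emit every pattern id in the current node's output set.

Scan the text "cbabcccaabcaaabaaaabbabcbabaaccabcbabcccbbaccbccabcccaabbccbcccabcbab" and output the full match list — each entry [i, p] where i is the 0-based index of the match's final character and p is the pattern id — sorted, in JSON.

Construct AC machine:
Trie (insert patterns):
  n0 'ε': a→3 b→5 c→1
  n1 'c': c→2  ←P7
  n2 'cc': b→13  ←P0
  n3 'a': b→4 c→14
  n4 'ab': b→19 c→9  ←P1
  n5 'b': a→6
  n6 'ba': a→7
  n7 'baa': a→8
  n8 'baaa': ·  ←P2
  n9 'abc': b→10
  n10 'abcb': a→11
  n11 'abcba': b→12
  n12 'abcbab': ·  ←P3
  n13 'ccb': ·  ←P4
  n14 'ac': a→15
  n15 'aca': b→16
  n16 'acab': a→17
  n17 'acaba': a→18
  n18 'acabaa': ·  ←P5
  n19 'abb': ·  ←P6

Failure links (BFS by depth):
  fail(1) 'c': from fail(0)=0 chase 'c': 0 ⇒ 0;  out={7}∪out(0)={7}
  fail(3) 'a': from fail(0)=0 chase 'a': 0 ⇒ 0;  out=∅∪out(0)=∅
  fail(5) 'b': from fail(0)=0 chase 'b': 0 ⇒ 0;  out=∅∪out(0)=∅
  fail(2) 'cc': from fail(1)=0 chase 'c': 0 ⇒ 1;  out={0}∪out(1)={0,7}
  fail(4) 'ab': from fail(3)=0 chase 'b': 0 ⇒ 5;  out={1}∪out(5)={1}
  fail(6) 'ba': from fail(5)=0 chase 'a': 0 ⇒ 3;  out=∅∪out(3)=∅
  fail(14) 'ac': from fail(3)=0 chase 'c': 0 ⇒ 1;  out=∅∪out(1)={7}
  fail(7) 'baa': from fail(6)=3 chase 'a': 3→0 ⇒ 3;  out=∅∪out(3)=∅
  fail(9) 'abc': from fail(4)=5 chase 'c': 5→0 ⇒ 1;  out=∅∪out(1)={7}
  fail(13) 'ccb': from fail(2)=1 chase 'b': 1→0 ⇒ 5;  out={4}∪out(5)={4}
  fail(15) 'aca': from fail(14)=1 chase 'a': 1→0 ⇒ 3;  out=∅∪out(3)=∅
  fail(19) 'abb': from fail(4)=5 chase 'b': 5→0 ⇒ 5;  out={6}∪out(5)={6}
  fail(8) 'baaa': from fail(7)=3 chase 'a': 3→0 ⇒ 3;  out={2}∪out(3)={2}
  fail(10) 'abcb': from fail(9)=1 chase 'b': 1→0 ⇒ 5;  out=∅∪out(5)=∅
  fail(16) 'acab': from fail(15)=3 chase 'b': 3 ⇒ 4;  out=∅∪out(4)={1}
  fail(11) 'abcba': from fail(10)=5 chase 'a': 5 ⇒ 6;  out=∅∪out(6)=∅
  fail(17) 'acaba': from fail(16)=4 chase 'a': 4→5 ⇒ 6;  out=∅∪out(6)=∅
  fail(12) 'abcbab': from fail(11)=6 chase 'b': 6→3 ⇒ 4;  out={3}∪out(4)={1,3}
  fail(18) 'acabaa': from fail(17)=6 chase 'a': 6 ⇒ 7;  out={5}∪out(7)={5}

Text stream:
[0] read 'c'  n0⇒n1  ** P7@[0:0]
[1] read 'b'  n1⇒n5 (via fail)
[2] read 'a'  n5⇒n6
[3] read 'b'  n6⇒n4 (via fail)  ** P1@[2:3]
[4] read 'c'  n4⇒n9  ** P7@[4:4]
[5] read 'c'  n9⇒n2 (via fail)  ** P0@[4:5],P7@[5:5]
[6] read 'c'  n2⇒n2 (via fail)  ** P0@[5:6],P7@[6:6]
[7] read 'a'  n2⇒n3 (via fail)
[8] read 'a'  n3⇒n3 (via fail)
[9] read 'b'  n3⇒n4  ** P1@[8:9]
[10] read 'c'  n4⇒n9  ** P7@[10:10]
[11] read 'a'  n9⇒n3 (via fail)
[12] read 'a'  n3⇒n3 (via fail)
[13] read 'a'  n3⇒n3 (via fail)
[14] read 'b'  n3⇒n4  ** P1@[13:14]
[15] read 'a'  n4⇒n6 (via fail)
[16] read 'a'  n6⇒n7
[17] read 'a'  n7⇒n8  ** P2@[14:17]
[18] read 'a'  n8⇒n3 (via fail)
[19] read 'b'  n3⇒n4  ** P1@[18:19]
[20] read 'b'  n4⇒n19  ** P6@[18:20]
[21] read 'a'  n19⇒n6 (via fail)
[22] read 'b'  n6⇒n4 (via fail)  ** P1@[21:22]
[23] read 'c'  n4⇒n9  ** P7@[23:23]
[24] read 'b'  n9⇒n10
[25] read 'a'  n10⇒n11
[26] read 'b'  n11⇒n12  ** P1@[25:26],P3@[21:26]
[27] read 'a'  n12⇒n6 (via fail)
[28] read 'a'  n6⇒n7
[29] read 'c'  n7⇒n14 (via fail)  ** P7@[29:29]
[30] read 'c'  n14⇒n2 (via fail)  ** P0@[29:30],P7@[30:30]
[31] read 'a'  n2⇒n3 (via fail)
[32] read 'b'  n3⇒n4  ** P1@[31:32]
[33] read 'c'  n4⇒n9  ** P7@[33:33]
[34] read 'b'  n9⇒n10
[35] read 'a'  n10⇒n11
[36] read 'b'  n11⇒n12  ** P1@[35:36],P3@[31:36]
[37] read 'c'  n12⇒n9 (via fail)  ** P7@[37:37]
[38] read 'c'  n9⇒n2 (via fail)  ** P0@[37:38],P7@[38:38]
[39] read 'c'  n2⇒n2 (via fail)  ** P0@[38:39],P7@[39:39]
[40] read 'b'  n2⇒n13  ** P4@[38:40]
[41] read 'b'  n13⇒n5 (via fail)
[42] read 'a'  n5⇒n6
[43] read 'c'  n6⇒n14 (via fail)  ** P7@[43:43]
[44] read 'c'  n14⇒n2 (via fail)  ** P0@[43:44],P7@[44:44]
[45] read 'b'  n2⇒n13  ** P4@[43:45]
[46] read 'c'  n13⇒n1 (via fail)  ** P7@[46:46]
[47] read 'c'  n1⇒n2  ** P0@[46:47],P7@[47:47]
[48] read 'a'  n2⇒n3 (via fail)
[49] read 'b'  n3⇒n4  ** P1@[48:49]
[50] read 'c'  n4⇒n9  ** P7@[50:50]
[51] read 'c'  n9⇒n2 (via fail)  ** P0@[50:51],P7@[51:51]
[52] read 'c'  n2⇒n2 (via fail)  ** P0@[51:52],P7@[52:52]
[53] read 'a'  n2⇒n3 (via fail)
[54] read 'a'  n3⇒n3 (via fail)
[55] read 'b'  n3⇒n4  ** P1@[54:55]
[56] read 'b'  n4⇒n19  ** P6@[54:56]
[57] read 'c'  n19⇒n1 (via fail)  ** P7@[57:57]
[58] read 'c'  n1⇒n2  ** P0@[57:58],P7@[58:58]
[59] read 'b'  n2⇒n13  ** P4@[57:59]
[60] read 'c'  n13⇒n1 (via fail)  ** P7@[60:60]
[61] read 'c'  n1⇒n2  ** P0@[60:61],P7@[61:61]
[62] read 'c'  n2⇒n2 (via fail)  ** P0@[61:62],P7@[62:62]
[63] read 'a'  n2⇒n3 (via fail)
[64] read 'b'  n3⇒n4  ** P1@[63:64]
[65] read 'c'  n4⇒n9  ** P7@[65:65]
[66] read 'b'  n9⇒n10
[67] read 'a'  n10⇒n11
[68] read 'b'  n11⇒n12  ** P1@[67:68],P3@[63:68]

Result: [[0,7],[3,1],[4,7],[5,0],[5,7],[6,0],[6,7],[9,1],[10,7],[14,1],[17,2],[19,1],[20,6],[22,1],[23,7],[26,1],[26,3],[29,7],[30,0],[30,7],[32,1],[33,7],[36,1],[36,3],[37,7],[38,0],[38,7],[39,0],[39,7],[40,4],[43,7],[44,0],[44,7],[45,4],[46,7],[47,0],[47,7],[49,1],[50,7],[51,0],[51,7],[52,0],[52,7],[55,1],[56,6],[57,7],[58,0],[58,7],[59,4],[60,7],[61,0],[61,7],[62,0],[62,7],[64,1],[65,7],[68,1],[68,3]]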